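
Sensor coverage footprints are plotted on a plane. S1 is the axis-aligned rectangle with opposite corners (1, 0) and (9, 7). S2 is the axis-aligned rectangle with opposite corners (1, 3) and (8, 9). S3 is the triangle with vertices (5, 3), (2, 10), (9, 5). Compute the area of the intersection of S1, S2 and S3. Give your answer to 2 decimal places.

The intersection is the polygon with vertices (8,4.5), (5,3), (3.286,7), (6.2,7), (8,5.714).
By the shoelace formula its area is 12.02.

12.02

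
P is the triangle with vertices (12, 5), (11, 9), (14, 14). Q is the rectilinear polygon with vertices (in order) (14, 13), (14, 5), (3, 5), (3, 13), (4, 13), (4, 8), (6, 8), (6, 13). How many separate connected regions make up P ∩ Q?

1

P ∩ Q is a single connected region.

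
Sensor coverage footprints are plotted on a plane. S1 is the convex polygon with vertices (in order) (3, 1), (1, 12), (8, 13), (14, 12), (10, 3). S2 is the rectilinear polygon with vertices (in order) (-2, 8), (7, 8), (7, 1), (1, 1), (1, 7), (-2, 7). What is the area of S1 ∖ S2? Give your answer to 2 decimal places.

|S1| = 105.5, |S1∩S2| = 30.1688.
|S1 ∖ S2| = |S1| − |S1∩S2| = 105.5 − 30.1688 = 75.33.

75.33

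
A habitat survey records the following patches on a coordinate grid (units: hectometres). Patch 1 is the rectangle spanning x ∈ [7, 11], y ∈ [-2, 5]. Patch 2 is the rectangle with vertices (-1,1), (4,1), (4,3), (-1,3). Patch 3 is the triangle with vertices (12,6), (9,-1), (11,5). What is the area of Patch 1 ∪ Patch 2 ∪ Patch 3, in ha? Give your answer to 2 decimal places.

38.67

By inclusion–exclusion:
Individual areas: |Patch 1| = 28, |Patch 2| = 10, |Patch 3| = 2.
|Patch 1∩Patch 2| = 0 (no overlap).
|Patch 1∩Patch 3| = 1.3333.
|Patch 2∩Patch 3| = 0.
|Patch 1∩Patch 2∩Patch 3| = 0.
|Patch 1 ∪ Patch 2 ∪ Patch 3| = 40 − 1.3333 + 0 = 38.67.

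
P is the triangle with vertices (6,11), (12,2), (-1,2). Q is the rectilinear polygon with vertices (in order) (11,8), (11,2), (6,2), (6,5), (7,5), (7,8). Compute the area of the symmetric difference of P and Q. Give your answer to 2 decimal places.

|P| = 58.5, |Q| = 27, |P∩Q| = 20.25.
|P △ Q| = |P| + |Q| − 2·|P∩Q| = 58.5 + 27 − 40.5 = 45.00.

45.00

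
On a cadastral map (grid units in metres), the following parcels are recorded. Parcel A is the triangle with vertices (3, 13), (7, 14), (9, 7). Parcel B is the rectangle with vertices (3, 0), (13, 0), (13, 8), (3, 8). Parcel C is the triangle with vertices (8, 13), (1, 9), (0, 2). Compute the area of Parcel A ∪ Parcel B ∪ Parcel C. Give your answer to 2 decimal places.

By inclusion–exclusion:
Individual areas: |Parcel A| = 15, |Parcel B| = 80, |Parcel C| = 22.5.
|Parcel A∩Parcel B| = 0.3571.
|Parcel A∩Parcel C| = 2.5649.
|Parcel B∩Parcel C| = 1.2784.
|Parcel A∩Parcel B∩Parcel C| = 0.
|Parcel A ∪ Parcel B ∪ Parcel C| = 117.5 − 4.2004 + 0 = 113.30.

113.30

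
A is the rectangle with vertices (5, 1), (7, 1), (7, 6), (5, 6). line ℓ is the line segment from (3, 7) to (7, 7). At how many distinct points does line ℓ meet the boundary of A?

The segment lies entirely outside A and never meets its boundary.

0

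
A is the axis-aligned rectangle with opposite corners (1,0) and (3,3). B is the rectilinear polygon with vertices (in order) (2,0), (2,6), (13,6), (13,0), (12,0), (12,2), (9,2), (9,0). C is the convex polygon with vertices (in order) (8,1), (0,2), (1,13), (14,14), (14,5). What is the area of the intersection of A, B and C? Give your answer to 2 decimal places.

The intersection is the polygon with vertices (3,1.625), (2,1.75), (2,3), (3,3).
By the shoelace formula its area is 1.31.

1.31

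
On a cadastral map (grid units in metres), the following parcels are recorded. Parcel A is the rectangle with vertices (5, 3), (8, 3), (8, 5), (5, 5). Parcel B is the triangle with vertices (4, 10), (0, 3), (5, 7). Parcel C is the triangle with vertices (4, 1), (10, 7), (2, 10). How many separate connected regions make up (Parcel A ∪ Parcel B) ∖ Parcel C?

3

(Parcel A ∪ Parcel B) ∖ Parcel C splits into 3 disjoint pieces (area 2, area 3.6709, area 0.2395).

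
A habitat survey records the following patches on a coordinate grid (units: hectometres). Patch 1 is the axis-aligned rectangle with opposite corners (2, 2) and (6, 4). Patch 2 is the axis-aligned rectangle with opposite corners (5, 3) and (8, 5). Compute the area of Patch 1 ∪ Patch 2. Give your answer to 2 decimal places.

By inclusion–exclusion:
Individual areas: |Patch 1| = 8, |Patch 2| = 6.
|Patch 1∩Patch 2|: x∈[5,6], y∈[3,4] → 1·1 = 1.
|Patch 1 ∪ Patch 2| = 14 − 1 = 13.00.

13.00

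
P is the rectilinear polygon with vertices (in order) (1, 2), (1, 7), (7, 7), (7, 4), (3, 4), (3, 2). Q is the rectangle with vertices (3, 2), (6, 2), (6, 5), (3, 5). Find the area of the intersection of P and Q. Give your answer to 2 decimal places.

3.00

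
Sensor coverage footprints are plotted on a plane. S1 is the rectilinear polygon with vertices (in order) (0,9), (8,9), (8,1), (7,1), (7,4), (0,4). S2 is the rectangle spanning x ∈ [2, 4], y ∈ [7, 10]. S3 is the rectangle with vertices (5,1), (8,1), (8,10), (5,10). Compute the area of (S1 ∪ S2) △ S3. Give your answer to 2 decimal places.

|S1 ∪ S2| = 45.
|(S1 ∪ S2) ∩ S3| = 18.
|(S1 ∪ S2) △ S3| = 45 + 27 − 36 = 36.00.

36.00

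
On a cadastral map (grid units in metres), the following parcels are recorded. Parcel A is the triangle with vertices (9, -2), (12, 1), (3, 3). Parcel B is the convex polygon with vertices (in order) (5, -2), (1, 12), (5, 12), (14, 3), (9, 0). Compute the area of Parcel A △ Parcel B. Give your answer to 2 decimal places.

86.40

|Parcel A| = 16.5, |Parcel B| = 92, |Parcel A∩Parcel B| = 11.0494.
|Parcel A △ Parcel B| = |Parcel A| + |Parcel B| − 2·|Parcel A∩Parcel B| = 16.5 + 92 − 22.0987 = 86.40.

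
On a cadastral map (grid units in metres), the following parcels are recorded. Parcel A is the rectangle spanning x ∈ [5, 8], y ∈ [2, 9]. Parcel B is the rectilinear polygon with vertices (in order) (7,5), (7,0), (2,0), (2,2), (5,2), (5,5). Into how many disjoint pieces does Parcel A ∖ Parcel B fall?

1

Parcel A ∖ Parcel B is a single connected region.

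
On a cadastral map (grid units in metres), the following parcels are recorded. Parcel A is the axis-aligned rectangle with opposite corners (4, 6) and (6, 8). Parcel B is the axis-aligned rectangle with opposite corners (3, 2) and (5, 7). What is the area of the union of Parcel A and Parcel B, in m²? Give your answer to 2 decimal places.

By inclusion–exclusion:
Individual areas: |Parcel A| = 4, |Parcel B| = 10.
|Parcel A∩Parcel B|: x∈[4,5], y∈[6,7] → 1·1 = 1.
|Parcel A ∪ Parcel B| = 14 − 1 = 13.00.

13.00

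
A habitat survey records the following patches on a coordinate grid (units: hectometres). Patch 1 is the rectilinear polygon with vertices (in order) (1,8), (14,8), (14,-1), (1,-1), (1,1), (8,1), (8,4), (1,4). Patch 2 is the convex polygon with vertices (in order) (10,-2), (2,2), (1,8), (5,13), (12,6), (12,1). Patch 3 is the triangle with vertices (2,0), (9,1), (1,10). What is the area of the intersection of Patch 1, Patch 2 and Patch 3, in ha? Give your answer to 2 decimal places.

14.54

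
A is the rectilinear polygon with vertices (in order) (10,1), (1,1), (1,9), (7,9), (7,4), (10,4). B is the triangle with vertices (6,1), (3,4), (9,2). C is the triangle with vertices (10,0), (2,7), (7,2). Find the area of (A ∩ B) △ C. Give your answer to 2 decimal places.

6.90

|A ∩ B| = 6.
|(A ∩ B) ∩ C| = 0.7999.
|(A ∩ B) △ C| = 6 + 2.5 − 1.5998 = 6.90.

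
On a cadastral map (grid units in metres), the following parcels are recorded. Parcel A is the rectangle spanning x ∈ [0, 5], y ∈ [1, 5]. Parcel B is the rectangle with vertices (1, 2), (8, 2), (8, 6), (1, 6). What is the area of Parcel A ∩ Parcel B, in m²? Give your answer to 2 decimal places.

|Parcel A∩Parcel B|: x∈[1,5], y∈[2,5] → 4·3 = 12.

12.00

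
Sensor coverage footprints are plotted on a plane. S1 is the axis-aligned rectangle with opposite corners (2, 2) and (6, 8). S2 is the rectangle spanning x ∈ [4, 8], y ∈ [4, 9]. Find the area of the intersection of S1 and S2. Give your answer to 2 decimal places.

|S1∩S2|: x∈[4,6], y∈[4,8] → 2·4 = 8.

8.00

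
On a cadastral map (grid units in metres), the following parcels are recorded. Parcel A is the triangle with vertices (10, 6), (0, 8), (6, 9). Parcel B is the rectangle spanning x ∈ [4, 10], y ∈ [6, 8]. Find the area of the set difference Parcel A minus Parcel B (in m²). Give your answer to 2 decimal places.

|Parcel A| = 11, |Parcel A∩Parcel B| = 5.7333.
|Parcel A ∖ Parcel B| = |Parcel A| − |Parcel A∩Parcel B| = 11 − 5.7333 = 5.27.

5.27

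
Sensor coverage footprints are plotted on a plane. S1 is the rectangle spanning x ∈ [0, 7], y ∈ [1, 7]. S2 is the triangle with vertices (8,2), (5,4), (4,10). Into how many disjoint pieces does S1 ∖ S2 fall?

2

S1 ∖ S2 splits into 2 disjoint pieces (area 33.9167, area 2.25).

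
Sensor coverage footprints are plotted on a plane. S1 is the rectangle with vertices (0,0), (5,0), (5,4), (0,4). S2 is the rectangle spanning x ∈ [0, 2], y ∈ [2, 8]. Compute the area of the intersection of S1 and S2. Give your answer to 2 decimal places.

|S1∩S2|: x∈[0,2], y∈[2,4] → 2·2 = 4.

4.00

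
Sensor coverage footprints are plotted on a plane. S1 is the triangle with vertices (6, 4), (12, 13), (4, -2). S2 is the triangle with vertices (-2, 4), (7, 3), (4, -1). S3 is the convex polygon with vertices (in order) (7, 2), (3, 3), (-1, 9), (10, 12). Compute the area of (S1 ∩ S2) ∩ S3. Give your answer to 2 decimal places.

0.75

The region (S1 ∩ S2) ∩ S3 is the polygon with vertices (5.714,3.143), (6.685,3.035), (6.235,2.191), (5.462,2.385).
By the shoelace formula its area is 0.75.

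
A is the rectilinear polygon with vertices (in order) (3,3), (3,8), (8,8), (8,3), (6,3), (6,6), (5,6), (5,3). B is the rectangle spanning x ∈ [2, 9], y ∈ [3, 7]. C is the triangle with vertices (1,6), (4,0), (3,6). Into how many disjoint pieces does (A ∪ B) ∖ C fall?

2

(A ∪ B) ∖ C splits into 2 disjoint pieces (area 29.25, area 0.25).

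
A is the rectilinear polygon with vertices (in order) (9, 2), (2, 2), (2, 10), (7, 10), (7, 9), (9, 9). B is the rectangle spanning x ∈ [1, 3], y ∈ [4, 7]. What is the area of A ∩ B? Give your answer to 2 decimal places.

3.00

The intersection is the polygon with vertices (2,7), (3,7), (3,4), (2,4).
By the shoelace formula its area is 3.00.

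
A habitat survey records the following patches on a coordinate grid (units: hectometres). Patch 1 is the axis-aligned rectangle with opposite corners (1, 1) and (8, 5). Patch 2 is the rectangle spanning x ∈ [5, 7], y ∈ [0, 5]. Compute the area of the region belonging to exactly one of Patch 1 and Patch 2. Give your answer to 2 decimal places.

22.00

|Patch 1∩Patch 2|: x∈[5,7], y∈[1,5] → 2·4 = 8.
|Patch 1 △ Patch 2| = |Patch 1| + |Patch 2| − 2·|Patch 1∩Patch 2| = 28 + 10 − 16 = 22.00.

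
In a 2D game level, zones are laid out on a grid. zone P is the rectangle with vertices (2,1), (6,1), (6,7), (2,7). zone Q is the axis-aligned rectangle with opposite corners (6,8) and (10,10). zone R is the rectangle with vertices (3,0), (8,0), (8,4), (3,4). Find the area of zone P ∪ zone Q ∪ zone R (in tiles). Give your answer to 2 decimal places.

43.00

By inclusion–exclusion:
Individual areas: |zone P| = 24, |zone Q| = 8, |zone R| = 20.
|zone P∩zone Q| = 0 (no overlap).
|zone P∩zone R|: x∈[3,6], y∈[1,4] → 3·3 = 9.
|zone Q∩zone R| = 0 (no overlap).
|zone P∩zone Q∩zone R| = 0.
|zone P ∪ zone Q ∪ zone R| = 52 − 9 + 0 = 43.00.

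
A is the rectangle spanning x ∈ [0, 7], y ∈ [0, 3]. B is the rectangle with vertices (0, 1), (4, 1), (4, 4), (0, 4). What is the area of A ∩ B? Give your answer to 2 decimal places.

8.00

|A∩B|: x∈[0,4], y∈[1,3] → 4·2 = 8.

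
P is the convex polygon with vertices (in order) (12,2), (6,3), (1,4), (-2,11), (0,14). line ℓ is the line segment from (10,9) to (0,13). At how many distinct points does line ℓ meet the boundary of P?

1

The segment meets the boundary at (1.667,12.333).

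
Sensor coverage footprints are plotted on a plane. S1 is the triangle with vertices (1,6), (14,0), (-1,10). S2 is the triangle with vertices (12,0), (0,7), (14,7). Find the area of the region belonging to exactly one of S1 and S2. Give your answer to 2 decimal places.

|S1| = 20, |S2| = 49, |S1∩S2| = 14.4215.
|S1 △ S2| = |S1| + |S2| − 2·|S1∩S2| = 20 + 49 − 28.8431 = 40.16.

40.16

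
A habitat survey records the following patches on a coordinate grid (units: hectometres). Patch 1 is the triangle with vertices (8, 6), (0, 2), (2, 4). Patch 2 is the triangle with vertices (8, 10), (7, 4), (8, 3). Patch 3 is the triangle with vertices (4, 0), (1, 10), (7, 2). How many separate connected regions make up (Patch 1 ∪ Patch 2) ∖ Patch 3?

(Patch 1 ∪ Patch 2) ∖ Patch 3 splits into 2 disjoint pieces (area 1.7839, area 4.233).

2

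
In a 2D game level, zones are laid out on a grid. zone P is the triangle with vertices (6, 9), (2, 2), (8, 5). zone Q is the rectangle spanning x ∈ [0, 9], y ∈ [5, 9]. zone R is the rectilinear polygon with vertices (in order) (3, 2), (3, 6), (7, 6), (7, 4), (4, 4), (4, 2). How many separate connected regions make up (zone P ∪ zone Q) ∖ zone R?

3

(zone P ∪ zone Q) ∖ zone R splits into 3 disjoint pieces (area 0.625, area 32.25, area 1).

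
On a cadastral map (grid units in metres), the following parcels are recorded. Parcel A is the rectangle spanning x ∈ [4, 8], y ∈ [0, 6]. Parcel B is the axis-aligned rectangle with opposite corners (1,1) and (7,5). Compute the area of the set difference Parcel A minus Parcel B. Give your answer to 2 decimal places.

|Parcel A∩Parcel B|: x∈[4,7], y∈[1,5] → 3·4 = 12.
|Parcel A| = 24.
|Parcel A ∖ Parcel B| = |Parcel A| − |Parcel A∩Parcel B| = 24 − 12 = 12.00.

12.00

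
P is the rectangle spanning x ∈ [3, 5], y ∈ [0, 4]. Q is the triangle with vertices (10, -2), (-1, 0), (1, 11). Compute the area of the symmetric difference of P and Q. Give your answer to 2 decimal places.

54.50

|P| = 8, |Q| = 62.5, |P∩Q| = 8.
|P △ Q| = |P| + |Q| − 2·|P∩Q| = 8 + 62.5 − 16 = 54.50.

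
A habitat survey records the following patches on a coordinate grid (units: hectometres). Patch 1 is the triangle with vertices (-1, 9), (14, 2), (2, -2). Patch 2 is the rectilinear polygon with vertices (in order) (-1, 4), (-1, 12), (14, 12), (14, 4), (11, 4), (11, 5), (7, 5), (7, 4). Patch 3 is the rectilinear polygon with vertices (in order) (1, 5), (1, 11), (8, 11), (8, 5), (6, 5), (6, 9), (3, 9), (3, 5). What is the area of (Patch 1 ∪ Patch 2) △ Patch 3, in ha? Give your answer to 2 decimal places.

|Patch 1 ∪ Patch 2| = 166.2662.
|(Patch 1 ∪ Patch 2) ∩ Patch 3| = 30.
|(Patch 1 ∪ Patch 2) △ Patch 3| = 166.2662 + 30 − 60 = 136.27.

136.27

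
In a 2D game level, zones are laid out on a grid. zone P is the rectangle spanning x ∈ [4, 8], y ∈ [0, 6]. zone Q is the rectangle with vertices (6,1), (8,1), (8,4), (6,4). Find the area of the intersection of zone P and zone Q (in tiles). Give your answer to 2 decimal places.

|zone P∩zone Q|: x∈[6,8], y∈[1,4] → 2·3 = 6.

6.00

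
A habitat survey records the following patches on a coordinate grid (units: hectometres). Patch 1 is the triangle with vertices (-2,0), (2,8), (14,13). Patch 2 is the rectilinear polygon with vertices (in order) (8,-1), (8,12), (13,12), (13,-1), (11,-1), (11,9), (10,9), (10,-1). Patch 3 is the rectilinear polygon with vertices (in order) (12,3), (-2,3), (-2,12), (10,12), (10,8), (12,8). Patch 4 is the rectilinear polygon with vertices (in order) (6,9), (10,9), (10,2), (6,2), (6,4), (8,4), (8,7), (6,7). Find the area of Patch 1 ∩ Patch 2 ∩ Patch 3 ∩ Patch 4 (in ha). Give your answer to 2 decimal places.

The intersection is the polygon with vertices (8,9), (9.077,9), (8,8.125).
By the shoelace formula its area is 0.47.

0.47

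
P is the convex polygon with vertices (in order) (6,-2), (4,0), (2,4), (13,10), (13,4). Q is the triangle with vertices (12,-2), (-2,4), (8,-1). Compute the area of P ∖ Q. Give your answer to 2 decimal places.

65.59

|P| = 68, |P∩Q| = 2.4138.
|P ∖ Q| = |P| − |P∩Q| = 68 − 2.4138 = 65.59.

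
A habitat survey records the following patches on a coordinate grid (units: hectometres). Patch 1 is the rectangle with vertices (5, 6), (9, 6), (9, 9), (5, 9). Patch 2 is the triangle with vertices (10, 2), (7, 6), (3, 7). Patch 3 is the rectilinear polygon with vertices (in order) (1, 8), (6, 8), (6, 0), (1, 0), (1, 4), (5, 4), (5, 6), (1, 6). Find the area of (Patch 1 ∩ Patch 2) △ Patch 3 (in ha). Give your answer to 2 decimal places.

|Patch 1 ∩ Patch 2| = 0.5.
|(Patch 1 ∩ Patch 2) ∩ Patch 3| = 0.375.
|(Patch 1 ∩ Patch 2) △ Patch 3| = 0.5 + 32 − 0.75 = 31.75.

31.75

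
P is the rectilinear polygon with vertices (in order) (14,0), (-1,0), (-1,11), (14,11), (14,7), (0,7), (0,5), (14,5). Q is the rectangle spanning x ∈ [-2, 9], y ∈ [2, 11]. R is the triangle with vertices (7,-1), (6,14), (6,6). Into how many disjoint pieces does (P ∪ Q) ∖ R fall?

(P ∪ Q) ∖ R splits into 2 disjoint pieces (area 88.5714, area 71.7667).

2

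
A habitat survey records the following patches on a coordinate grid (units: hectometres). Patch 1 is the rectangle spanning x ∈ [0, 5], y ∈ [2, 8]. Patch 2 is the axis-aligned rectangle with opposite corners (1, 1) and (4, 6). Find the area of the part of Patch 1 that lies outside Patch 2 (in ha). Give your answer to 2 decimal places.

18.00

|Patch 1∩Patch 2|: x∈[1,4], y∈[2,6] → 3·4 = 12.
|Patch 1| = 30.
|Patch 1 ∖ Patch 2| = |Patch 1| − |Patch 1∩Patch 2| = 30 − 12 = 18.00.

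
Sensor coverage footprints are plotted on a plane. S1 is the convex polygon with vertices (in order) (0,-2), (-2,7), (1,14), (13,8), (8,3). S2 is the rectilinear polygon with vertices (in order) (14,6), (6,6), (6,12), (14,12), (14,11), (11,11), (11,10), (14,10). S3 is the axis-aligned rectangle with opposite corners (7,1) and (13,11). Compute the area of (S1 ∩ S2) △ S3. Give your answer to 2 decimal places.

|S1 ∩ S2| = 24.25.
|(S1 ∩ S2) ∩ S3| = 19.
|(S1 ∩ S2) △ S3| = 24.25 + 60 − 38 = 46.25.

46.25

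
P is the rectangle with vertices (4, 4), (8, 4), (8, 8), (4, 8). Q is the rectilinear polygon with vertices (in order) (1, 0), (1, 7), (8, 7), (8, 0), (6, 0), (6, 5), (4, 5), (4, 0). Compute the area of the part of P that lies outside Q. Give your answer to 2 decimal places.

|P| = 16, |P∩Q| = 10.
|P ∖ Q| = |P| − |P∩Q| = 16 − 10 = 6.00.

6.00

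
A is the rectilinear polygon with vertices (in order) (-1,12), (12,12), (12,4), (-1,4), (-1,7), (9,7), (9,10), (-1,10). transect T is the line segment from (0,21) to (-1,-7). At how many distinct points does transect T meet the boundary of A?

4

The segment meets the boundary at (-0.607,4), (-0.5,7), (-0.393,10), (-0.321,12).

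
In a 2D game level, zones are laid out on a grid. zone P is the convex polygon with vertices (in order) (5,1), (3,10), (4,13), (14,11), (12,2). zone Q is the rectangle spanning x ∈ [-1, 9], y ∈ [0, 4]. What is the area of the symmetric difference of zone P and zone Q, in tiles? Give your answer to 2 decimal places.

113.29

|zone P| = 97, |zone Q| = 40, |zone P∩zone Q| = 11.8571.
|zone P △ zone Q| = |zone P| + |zone Q| − 2·|zone P∩zone Q| = 97 + 40 − 23.7143 = 113.29.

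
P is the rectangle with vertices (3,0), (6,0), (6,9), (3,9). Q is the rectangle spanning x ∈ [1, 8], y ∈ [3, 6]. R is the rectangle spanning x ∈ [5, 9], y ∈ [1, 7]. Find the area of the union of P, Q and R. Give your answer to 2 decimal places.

51.00

By inclusion–exclusion:
Individual areas: |P| = 27, |Q| = 21, |R| = 24.
|P∩Q|: x∈[3,6], y∈[3,6] → 3·3 = 9.
|P∩R|: x∈[5,6], y∈[1,7] → 1·6 = 6.
|Q∩R|: x∈[5,8], y∈[3,6] → 3·3 = 9.
|P∩Q∩R| = 3.
|P ∪ Q ∪ R| = 72 − 24 + 3 = 51.00.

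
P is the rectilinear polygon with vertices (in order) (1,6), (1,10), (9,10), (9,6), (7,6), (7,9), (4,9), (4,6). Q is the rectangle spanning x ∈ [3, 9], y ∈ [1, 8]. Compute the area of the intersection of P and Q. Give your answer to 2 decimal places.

6.00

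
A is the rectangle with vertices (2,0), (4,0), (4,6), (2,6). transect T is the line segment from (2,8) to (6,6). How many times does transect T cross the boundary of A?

0

The segment lies entirely outside A and never meets its boundary.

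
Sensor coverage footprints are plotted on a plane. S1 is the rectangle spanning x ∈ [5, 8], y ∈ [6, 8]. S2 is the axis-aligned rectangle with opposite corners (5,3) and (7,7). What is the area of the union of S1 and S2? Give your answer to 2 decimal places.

12.00

By inclusion–exclusion:
Individual areas: |S1| = 6, |S2| = 8.
|S1∩S2|: x∈[5,7], y∈[6,7] → 2·1 = 2.
|S1 ∪ S2| = 14 − 2 = 12.00.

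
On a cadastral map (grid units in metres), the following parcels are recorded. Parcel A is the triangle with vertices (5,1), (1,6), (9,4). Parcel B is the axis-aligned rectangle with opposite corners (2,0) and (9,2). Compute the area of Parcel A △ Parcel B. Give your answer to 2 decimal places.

27.87

|Parcel A| = 16, |Parcel B| = 14, |Parcel A∩Parcel B| = 1.0667.
|Parcel A △ Parcel B| = |Parcel A| + |Parcel B| − 2·|Parcel A∩Parcel B| = 16 + 14 − 2.1333 = 27.87.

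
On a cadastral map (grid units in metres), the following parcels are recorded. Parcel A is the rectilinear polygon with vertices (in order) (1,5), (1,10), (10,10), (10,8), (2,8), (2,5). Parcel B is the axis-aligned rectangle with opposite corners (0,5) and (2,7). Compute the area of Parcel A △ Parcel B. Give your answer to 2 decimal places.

21.00

|Parcel A| = 21, |Parcel B| = 4, |Parcel A∩Parcel B| = 2.
|Parcel A △ Parcel B| = |Parcel A| + |Parcel B| − 2·|Parcel A∩Parcel B| = 21 + 4 − 4 = 21.00.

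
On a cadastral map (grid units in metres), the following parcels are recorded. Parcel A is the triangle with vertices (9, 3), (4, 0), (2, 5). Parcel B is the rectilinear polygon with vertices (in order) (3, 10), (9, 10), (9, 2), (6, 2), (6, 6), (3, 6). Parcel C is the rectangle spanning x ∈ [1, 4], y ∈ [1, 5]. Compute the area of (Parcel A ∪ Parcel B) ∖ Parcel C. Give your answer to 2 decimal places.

43.82

|Parcel A ∪ Parcel B| = 48.0476.
|(Parcel A ∪ Parcel B) ∩ Parcel C| = 4.2286.
|(Parcel A ∪ Parcel B) ∖ Parcel C| = 48.0476 − 4.2286 = 43.82.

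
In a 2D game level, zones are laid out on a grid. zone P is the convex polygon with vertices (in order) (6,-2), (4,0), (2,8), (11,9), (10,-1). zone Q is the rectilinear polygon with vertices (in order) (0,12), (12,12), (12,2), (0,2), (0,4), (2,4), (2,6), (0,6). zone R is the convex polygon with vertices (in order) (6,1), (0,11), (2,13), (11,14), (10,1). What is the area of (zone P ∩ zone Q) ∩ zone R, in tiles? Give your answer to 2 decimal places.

44.27

The region (zone P ∩ zone Q) ∩ zone R is the polygon with vertices (10.612,8.957), (10.077,2), (5.4,2), (2.143,7.429), (2,8).
By the shoelace formula its area is 44.27.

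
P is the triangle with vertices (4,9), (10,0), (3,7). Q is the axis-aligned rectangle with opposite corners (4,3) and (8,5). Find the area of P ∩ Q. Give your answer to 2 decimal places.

The intersection is the polygon with vertices (8,3), (7,3), (5,5), (6.667,5).
By the shoelace formula its area is 2.67.

2.67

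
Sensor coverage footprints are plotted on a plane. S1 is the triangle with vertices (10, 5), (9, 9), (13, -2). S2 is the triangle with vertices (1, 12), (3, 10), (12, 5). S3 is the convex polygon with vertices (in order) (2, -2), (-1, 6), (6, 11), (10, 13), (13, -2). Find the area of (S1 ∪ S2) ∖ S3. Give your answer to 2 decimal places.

1.52

|S1 ∪ S2| = 6.4342.
|(S1 ∪ S2) ∩ S3| = 4.9181.
|(S1 ∪ S2) ∖ S3| = 6.4342 − 4.9181 = 1.52.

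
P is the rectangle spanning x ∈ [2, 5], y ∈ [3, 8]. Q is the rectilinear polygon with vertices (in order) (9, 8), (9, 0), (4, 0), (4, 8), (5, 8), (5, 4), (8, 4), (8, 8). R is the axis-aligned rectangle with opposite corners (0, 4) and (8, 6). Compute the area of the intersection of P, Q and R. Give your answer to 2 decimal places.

The intersection is the polygon with vertices (4,6), (5,6), (5,4), (4,4).
By the shoelace formula its area is 2.00.

2.00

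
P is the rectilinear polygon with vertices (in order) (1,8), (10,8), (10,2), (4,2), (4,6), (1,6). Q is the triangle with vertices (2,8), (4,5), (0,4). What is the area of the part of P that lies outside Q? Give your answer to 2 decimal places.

|P| = 42, |P∩Q| = 2.3333.
|P ∖ Q| = |P| − |P∩Q| = 42 − 2.3333 = 39.67.

39.67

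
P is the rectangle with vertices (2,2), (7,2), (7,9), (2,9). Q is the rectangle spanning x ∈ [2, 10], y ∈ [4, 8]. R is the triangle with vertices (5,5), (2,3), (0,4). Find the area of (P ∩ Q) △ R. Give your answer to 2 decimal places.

|P ∩ Q| = 20.
|(P ∩ Q) ∩ R| = 1.35.
|(P ∩ Q) △ R| = 20 + 3.5 − 2.7 = 20.80.

20.80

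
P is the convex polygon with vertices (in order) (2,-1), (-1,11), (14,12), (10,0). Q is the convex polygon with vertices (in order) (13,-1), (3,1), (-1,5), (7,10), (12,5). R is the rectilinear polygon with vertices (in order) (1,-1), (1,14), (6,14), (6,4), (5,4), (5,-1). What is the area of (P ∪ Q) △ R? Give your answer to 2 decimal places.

|P ∪ Q| = 149.8293.
|(P ∪ Q) ∩ R| = 53.9375.
|(P ∪ Q) △ R| = 149.8293 + 70 − 107.875 = 111.95.

111.95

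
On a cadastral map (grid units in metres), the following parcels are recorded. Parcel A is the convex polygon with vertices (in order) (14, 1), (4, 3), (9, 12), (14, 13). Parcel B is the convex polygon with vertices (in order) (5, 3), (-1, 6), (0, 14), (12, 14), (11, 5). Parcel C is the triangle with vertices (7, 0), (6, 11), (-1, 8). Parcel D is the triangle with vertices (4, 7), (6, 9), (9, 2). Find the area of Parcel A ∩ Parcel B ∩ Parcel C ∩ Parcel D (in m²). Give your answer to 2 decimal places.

The intersection is the polygon with vertices (6.344,7.219), (6.6,4.4), (5.429,5.571).
By the shoelace formula its area is 1.50.

1.50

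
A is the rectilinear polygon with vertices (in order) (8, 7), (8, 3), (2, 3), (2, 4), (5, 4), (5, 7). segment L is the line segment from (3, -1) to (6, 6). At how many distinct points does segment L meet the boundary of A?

1

The segment meets the boundary at (4.714,3).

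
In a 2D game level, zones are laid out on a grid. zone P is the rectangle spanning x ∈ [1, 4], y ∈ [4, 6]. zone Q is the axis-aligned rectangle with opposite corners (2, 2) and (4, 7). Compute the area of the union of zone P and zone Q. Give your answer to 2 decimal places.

12.00

By inclusion–exclusion:
Individual areas: |zone P| = 6, |zone Q| = 10.
|zone P∩zone Q|: x∈[2,4], y∈[4,6] → 2·2 = 4.
|zone P ∪ zone Q| = 16 − 4 = 12.00.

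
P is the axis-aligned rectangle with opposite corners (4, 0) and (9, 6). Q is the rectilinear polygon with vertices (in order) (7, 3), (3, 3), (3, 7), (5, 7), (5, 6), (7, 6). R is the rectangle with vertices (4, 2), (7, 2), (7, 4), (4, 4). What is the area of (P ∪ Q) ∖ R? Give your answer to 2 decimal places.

|P ∪ Q| = 35.
|(P ∪ Q) ∩ R| = 6.
|(P ∪ Q) ∖ R| = 35 − 6 = 29.00.

29.00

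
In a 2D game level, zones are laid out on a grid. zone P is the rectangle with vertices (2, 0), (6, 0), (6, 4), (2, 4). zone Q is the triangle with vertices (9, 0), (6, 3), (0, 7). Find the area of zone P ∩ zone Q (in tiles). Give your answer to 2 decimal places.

The intersection is the polygon with vertices (6,2.333), (3.857,4), (4.5,4), (6,3).
By the shoelace formula its area is 1.04.

1.04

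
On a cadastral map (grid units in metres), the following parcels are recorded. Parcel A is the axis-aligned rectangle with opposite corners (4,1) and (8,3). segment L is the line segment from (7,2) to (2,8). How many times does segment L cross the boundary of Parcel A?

The segment meets the boundary at (6.167,3).

1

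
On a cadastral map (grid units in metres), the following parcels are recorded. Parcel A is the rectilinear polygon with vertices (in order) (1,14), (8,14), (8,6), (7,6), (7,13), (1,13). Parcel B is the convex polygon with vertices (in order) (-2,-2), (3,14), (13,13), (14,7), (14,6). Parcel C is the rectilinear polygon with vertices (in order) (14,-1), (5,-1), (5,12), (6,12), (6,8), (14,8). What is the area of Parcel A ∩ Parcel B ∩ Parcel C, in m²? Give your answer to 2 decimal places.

The intersection is the polygon with vertices (7,6), (7,8), (8,8), (8,6).
By the shoelace formula its area is 2.00.

2.00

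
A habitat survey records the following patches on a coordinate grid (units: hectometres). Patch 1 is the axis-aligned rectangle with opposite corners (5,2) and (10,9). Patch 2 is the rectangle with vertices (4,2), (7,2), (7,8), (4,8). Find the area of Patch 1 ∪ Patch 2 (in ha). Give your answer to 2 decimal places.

41.00

By inclusion–exclusion:
Individual areas: |Patch 1| = 35, |Patch 2| = 18.
|Patch 1∩Patch 2|: x∈[5,7], y∈[2,8] → 2·6 = 12.
|Patch 1 ∪ Patch 2| = 53 − 12 = 41.00.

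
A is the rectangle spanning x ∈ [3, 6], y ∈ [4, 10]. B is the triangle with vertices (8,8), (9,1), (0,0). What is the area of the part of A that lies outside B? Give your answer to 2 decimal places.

16.00

|A| = 18, |A∩B| = 2.
|A ∖ B| = |A| − |A∩B| = 18 − 2 = 16.00.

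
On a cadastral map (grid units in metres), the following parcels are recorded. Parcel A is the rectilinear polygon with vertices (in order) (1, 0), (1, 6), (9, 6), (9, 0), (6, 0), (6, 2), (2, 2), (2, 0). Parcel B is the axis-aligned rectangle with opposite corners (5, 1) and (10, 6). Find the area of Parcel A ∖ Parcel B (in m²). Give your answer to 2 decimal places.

|Parcel A| = 40, |Parcel A∩Parcel B| = 19.
|Parcel A ∖ Parcel B| = |Parcel A| − |Parcel A∩Parcel B| = 40 − 19 = 21.00.

21.00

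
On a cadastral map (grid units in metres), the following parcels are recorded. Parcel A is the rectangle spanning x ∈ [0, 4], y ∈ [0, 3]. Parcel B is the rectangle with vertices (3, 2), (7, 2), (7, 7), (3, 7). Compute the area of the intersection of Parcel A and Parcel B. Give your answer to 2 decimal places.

|Parcel A∩Parcel B|: x∈[3,4], y∈[2,3] → 1·1 = 1.

1.00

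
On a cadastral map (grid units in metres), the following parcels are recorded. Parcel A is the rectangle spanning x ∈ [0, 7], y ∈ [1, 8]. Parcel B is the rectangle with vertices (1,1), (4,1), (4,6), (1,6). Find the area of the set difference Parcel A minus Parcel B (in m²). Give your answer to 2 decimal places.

34.00

|Parcel A∩Parcel B|: x∈[1,4], y∈[1,6] → 3·5 = 15.
|Parcel A| = 49.
|Parcel A ∖ Parcel B| = |Parcel A| − |Parcel A∩Parcel B| = 49 − 15 = 34.00.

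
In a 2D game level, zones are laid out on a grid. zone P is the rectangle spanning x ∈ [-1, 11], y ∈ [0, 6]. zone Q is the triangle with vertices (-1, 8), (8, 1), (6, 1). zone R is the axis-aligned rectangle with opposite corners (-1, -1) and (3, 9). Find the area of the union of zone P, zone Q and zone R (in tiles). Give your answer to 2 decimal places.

By inclusion–exclusion:
Individual areas: |zone P| = 72, |zone Q| = 7, |zone R| = 40.
|zone P∩zone Q| = 6.4286.
|zone P∩zone R|: x∈[-1,3], y∈[0,6] → 4·6 = 24.
|zone Q∩zone R| = 1.7778.
|zone P∩zone Q∩zone R| = 1.2063.
|zone P ∪ zone Q ∪ zone R| = 119 − 32.2063 + 1.2063 = 88.00.

88.00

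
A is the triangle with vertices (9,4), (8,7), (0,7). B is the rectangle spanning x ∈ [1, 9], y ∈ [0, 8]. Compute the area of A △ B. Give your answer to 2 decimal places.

52.33

|A| = 12, |B| = 64, |A∩B| = 11.8333.
|A △ B| = |A| + |B| − 2·|A∩B| = 12 + 64 − 23.6667 = 52.33.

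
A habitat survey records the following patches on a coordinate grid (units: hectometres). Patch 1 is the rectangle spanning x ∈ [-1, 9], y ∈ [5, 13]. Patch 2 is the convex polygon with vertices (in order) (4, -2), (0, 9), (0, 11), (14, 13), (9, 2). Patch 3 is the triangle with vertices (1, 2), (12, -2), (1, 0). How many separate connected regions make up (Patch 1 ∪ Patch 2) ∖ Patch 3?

(Patch 1 ∪ Patch 2) ∖ Patch 3 splits into 2 disjoint pieces (area 134.2139, area 1.4893).

2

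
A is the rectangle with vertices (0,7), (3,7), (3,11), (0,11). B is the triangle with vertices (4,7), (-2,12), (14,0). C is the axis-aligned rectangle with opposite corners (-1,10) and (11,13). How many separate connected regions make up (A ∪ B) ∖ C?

(A ∪ B) ∖ C splits into 2 disjoint pieces (area 11.9583, area 0.0417).

2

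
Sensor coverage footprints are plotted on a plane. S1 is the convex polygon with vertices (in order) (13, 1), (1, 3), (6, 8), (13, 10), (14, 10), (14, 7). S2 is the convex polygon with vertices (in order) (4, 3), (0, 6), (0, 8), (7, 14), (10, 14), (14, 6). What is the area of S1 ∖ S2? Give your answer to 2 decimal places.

|S1| = 72.5, |S1∩S2| = 40.6712.
|S1 ∖ S2| = |S1| − |S1∩S2| = 72.5 − 40.6712 = 31.83.

31.83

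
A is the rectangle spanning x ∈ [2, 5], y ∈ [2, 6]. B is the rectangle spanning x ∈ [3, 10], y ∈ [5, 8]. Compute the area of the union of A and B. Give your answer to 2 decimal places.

By inclusion–exclusion:
Individual areas: |A| = 12, |B| = 21.
|A∩B|: x∈[3,5], y∈[5,6] → 2·1 = 2.
|A ∪ B| = 33 − 2 = 31.00.

31.00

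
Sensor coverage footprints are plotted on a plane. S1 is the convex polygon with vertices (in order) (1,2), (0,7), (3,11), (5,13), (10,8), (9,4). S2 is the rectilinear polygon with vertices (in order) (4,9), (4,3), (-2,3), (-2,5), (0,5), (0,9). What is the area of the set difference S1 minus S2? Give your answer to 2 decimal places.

48.10

|S1| = 69, |S1∩S2| = 20.9.
|S1 ∖ S2| = |S1| − |S1∩S2| = 69 − 20.9 = 48.10.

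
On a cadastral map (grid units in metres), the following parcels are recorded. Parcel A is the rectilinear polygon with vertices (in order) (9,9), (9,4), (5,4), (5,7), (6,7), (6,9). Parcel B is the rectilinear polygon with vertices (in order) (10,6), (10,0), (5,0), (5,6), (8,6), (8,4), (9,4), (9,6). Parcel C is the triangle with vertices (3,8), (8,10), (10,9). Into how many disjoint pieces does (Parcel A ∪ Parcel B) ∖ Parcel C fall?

(Parcel A ∪ Parcel B) ∖ Parcel C is a single connected region.

1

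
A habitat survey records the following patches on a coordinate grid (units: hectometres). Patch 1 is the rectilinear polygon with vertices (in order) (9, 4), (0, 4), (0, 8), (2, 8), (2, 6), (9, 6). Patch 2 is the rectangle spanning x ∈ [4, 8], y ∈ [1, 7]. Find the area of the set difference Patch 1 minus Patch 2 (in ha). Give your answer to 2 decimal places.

|Patch 1| = 22, |Patch 1∩Patch 2| = 8.
|Patch 1 ∖ Patch 2| = |Patch 1| − |Patch 1∩Patch 2| = 22 − 8 = 14.00.

14.00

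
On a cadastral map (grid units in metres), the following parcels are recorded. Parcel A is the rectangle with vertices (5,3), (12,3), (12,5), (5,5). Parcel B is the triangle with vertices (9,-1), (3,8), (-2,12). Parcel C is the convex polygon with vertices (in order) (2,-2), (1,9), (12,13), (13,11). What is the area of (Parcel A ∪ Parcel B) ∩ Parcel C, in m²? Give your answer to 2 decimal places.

|Parcel A ∪ Parcel B| = 23.3904.
|(Parcel A ∪ Parcel B) ∩ Parcel C| = 10.33.

10.33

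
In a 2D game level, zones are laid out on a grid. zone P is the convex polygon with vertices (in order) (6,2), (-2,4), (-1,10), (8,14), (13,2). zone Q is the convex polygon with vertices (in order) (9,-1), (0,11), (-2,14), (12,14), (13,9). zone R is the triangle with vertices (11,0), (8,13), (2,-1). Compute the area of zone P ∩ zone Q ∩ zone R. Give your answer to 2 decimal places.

The intersection is the polygon with vertices (10.2,2), (6.75,2), (4.545,4.939), (8,13), (10.415,2.537).
By the shoelace formula its area is 34.71.

34.71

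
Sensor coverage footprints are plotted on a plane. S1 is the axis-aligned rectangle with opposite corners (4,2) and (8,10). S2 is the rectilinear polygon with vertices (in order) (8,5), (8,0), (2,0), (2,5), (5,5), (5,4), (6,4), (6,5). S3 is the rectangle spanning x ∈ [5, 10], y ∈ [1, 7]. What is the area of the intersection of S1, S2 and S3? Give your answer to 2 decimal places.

8.00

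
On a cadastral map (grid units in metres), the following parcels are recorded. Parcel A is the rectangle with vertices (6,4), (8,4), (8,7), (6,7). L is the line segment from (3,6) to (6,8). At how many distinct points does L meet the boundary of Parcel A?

The segment lies entirely outside Parcel A and never meets its boundary.

0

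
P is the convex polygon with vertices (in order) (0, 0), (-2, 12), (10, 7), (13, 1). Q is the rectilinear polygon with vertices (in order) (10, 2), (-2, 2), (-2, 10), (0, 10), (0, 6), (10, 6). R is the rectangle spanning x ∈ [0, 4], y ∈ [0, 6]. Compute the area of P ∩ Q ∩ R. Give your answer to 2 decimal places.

16.00

The intersection is the polygon with vertices (4,6), (4,2), (0,2), (0,6).
By the shoelace formula its area is 16.00.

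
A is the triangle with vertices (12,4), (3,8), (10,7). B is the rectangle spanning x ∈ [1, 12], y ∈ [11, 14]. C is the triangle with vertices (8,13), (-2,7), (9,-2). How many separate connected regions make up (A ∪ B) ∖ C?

(A ∪ B) ∖ C splits into 2 disjoint pieces (area 5.0373, area 29.5333).

2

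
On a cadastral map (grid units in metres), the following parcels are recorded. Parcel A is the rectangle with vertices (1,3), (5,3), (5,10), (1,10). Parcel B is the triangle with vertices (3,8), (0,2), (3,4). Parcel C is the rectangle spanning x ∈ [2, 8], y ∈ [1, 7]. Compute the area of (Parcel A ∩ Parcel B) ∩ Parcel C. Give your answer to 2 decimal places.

3.08

The region (Parcel A ∩ Parcel B) ∩ Parcel C is the polygon with vertices (2.5,7), (3,7), (3,4), (2,3.333), (2,6).
By the shoelace formula its area is 3.08.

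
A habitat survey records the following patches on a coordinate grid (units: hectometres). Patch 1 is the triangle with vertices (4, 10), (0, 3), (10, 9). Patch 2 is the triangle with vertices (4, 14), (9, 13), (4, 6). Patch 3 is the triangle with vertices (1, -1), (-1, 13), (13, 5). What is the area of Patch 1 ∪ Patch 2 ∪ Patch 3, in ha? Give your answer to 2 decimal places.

By inclusion–exclusion:
Individual areas: |Patch 1| = 23, |Patch 2| = 20, |Patch 3| = 90.
|Patch 1∩Patch 2| = 5.1064.
|Patch 1∩Patch 3| = 18.6984.
|Patch 2∩Patch 3| = 4.353.
|Patch 1∩Patch 2∩Patch 3| = 4.3278.
|Patch 1 ∪ Patch 2 ∪ Patch 3| = 133 − 28.1577 + 4.3278 = 109.17.

109.17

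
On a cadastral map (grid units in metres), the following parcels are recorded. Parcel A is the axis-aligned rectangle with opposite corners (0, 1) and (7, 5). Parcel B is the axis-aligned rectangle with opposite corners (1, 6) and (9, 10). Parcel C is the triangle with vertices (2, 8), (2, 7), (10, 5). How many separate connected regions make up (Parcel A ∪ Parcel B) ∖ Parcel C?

2

(Parcel A ∪ Parcel B) ∖ Parcel C splits into 2 disjoint pieces (area 28, area 28.6667).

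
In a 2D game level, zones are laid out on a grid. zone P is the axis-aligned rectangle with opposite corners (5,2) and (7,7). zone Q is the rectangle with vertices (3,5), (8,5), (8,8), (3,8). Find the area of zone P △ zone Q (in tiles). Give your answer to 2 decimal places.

17.00

|zone P∩zone Q|: x∈[5,7], y∈[5,7] → 2·2 = 4.
|zone P △ zone Q| = |zone P| + |zone Q| − 2·|zone P∩zone Q| = 10 + 15 − 8 = 17.00.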